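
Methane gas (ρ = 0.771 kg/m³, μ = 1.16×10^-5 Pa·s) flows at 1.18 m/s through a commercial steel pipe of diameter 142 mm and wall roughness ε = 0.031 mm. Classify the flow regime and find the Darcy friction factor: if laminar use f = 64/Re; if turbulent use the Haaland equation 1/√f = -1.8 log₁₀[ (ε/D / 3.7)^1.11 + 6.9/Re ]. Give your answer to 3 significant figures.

Re = ρVD/μ = 0.771·1.18·0.142/1.16e-05 = 1.114e+04.
Re > 4000 → turbulent. ε/D = 3.1e-05/0.142 = 0.000218; Haaland: 1/√f = -1.8 log₁₀[2.02e-05 + 0.00062] = 5.749, so f = 0.03025.

f ≈ 0.0303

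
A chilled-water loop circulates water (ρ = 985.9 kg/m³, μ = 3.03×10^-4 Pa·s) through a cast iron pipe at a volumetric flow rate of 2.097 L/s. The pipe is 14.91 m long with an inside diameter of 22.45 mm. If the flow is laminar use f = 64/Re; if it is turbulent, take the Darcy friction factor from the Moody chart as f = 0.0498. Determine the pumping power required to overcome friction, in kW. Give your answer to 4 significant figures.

P ≈ 0.9595 kW

Q = 2.097 L/s = 2.097/1000 = 0.002097 m³/s.
Cross-sectional area A = πD²/4 = π(0.02245)²/4 = 0.0003958 m²; mean velocity V = Q/A = 0.002097/0.0003958 = 5.298 m/s.
Reynolds number Re = ρVD/μ = 985.9 · 5.298 · 0.02245 / 0.000303 = 3.87e+05.
Re > 4000 → turbulent; use the Moody-chart value f = 0.0498.
Darcy-Weisbach: ΔP = f(L/D)(ρV²/2) = 0.0498·(14.91/0.02245)·(985.9·5.298²/2) = 0.0498·664.1·1.383e+04 = 4.576e+05 Pa.
Pumping power P = QΔP = 0.002097·4.576e+05 = 959.50 W = 0.9595 kW.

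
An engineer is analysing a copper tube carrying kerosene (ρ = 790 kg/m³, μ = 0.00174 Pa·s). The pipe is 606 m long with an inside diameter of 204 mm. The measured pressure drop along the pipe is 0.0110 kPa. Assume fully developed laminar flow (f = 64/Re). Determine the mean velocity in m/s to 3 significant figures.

V ≈ 0.0136 m/s

For laminar flow, f = 64/Re with Re = ρVD/μ, so Darcy-Weisbach reduces to ΔP = 32μLV/D². Solving for V: V = ΔP·D²/(32μL) = 11·(0.204)²/(32·0.00174·606) = 0.01357 m/s.
Check: Re = ρVD/μ = 790·0.01357·0.204/0.00174 = 1257 < 2300, so the laminar assumption holds.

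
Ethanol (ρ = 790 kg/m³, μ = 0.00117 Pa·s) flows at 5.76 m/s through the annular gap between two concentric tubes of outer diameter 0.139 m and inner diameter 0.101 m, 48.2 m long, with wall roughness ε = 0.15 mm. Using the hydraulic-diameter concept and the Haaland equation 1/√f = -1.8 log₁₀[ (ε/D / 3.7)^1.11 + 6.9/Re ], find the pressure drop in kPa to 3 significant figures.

ΔP ≈ 483 kPa

Hydraulic diameter D_h = 4A/P = D_o - D_i = 0.139 - 0.101 = 0.038 m.
Re = ρVD_h/μ = 790·5.76·0.038/0.00117 = 1.478e+05.
ε/D_h = 0.00015/0.038 = 0.00395; Haaland gives 1/√f = -1.8 log₁₀[0.000503+4.67e-05] = 5.868, so f = 0.02904.
ΔP = f(L/D_h)(ρV²/2) = 0.02904·48.2/0.038·1.311e+04 = 4.827e+05 Pa.
ΔP = 483 kPa.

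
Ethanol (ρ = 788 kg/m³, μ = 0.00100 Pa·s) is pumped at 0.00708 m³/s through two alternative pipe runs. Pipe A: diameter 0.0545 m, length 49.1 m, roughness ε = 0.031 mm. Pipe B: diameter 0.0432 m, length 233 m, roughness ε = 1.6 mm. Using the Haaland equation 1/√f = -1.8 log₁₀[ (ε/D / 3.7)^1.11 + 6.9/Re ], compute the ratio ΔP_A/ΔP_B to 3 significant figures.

Pipe A: V = Q/A = 0.00708/0.002333 = 3.035 m/s; Re = 1.303e+05; ε/D = 0.000569; Haaland → f = 0.01975; ΔP_A = f(L/D)(ρV²/2) = 6.458e+04 Pa.
Pipe B: V = Q/A = 0.00708/0.001466 = 4.83 m/s; Re = 1.644e+05; ε/D = 0.037; Haaland → f = 0.06282; ΔP_B = f(L/D)(ρV²/2) = 3.115e+06 Pa.
ΔP_A/ΔP_B = 6.458e+04/3.115e+06 = 0.0207.

ΔP_A/ΔP_B ≈ 0.0207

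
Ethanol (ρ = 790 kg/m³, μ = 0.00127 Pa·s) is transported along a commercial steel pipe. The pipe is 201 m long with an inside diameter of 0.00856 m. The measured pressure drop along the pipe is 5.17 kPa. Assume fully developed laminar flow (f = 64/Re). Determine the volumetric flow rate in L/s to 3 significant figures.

Q ≈ 0.00267 L/s

For laminar flow, f = 64/Re with Re = ρVD/μ, so Darcy-Weisbach reduces to ΔP = 32μLV/D². Solving for V: V = ΔP·D²/(32μL) = 5170·(0.00856)²/(32·0.00127·201) = 0.04638 m/s.
Check: Re = ρVD/μ = 790·0.04638·0.00856/0.00127 = 246.9 < 2300, so the laminar assumption holds.
Q = V·A = 0.04638·(π/4·0.00856²) = 2.669e-06 m³/s = 0.00267 L/s.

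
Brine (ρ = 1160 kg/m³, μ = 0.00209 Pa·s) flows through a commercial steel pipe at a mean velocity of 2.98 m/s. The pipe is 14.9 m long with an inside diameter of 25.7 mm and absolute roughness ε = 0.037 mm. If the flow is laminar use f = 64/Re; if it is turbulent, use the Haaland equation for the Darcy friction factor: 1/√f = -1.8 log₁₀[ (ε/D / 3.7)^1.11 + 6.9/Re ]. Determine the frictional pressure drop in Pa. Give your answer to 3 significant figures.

ΔP ≈ 75800 Pa

Reynolds number Re = ρVD/μ = 1160 · 2.98 · 0.0257 / 0.00209 = 4.251e+04.
Re > 4000 → turbulent. Relative roughness ε/D = 3.7e-05/0.0257 = 0.00144. Haaland: 1/√f = -1.8 log₁₀[(0.00144/3.7)^1.11 + 6.9/4.251e+04] = -1.8 log₁₀[0.000164 + 0.000162] = 6.275, so f = 0.02539.
Darcy-Weisbach: ΔP = f(L/D)(ρV²/2) = 0.02539·(14.9/0.0257)·(1160·2.98²/2) = 0.02539·579.8·5151 = 7.583e+04 Pa.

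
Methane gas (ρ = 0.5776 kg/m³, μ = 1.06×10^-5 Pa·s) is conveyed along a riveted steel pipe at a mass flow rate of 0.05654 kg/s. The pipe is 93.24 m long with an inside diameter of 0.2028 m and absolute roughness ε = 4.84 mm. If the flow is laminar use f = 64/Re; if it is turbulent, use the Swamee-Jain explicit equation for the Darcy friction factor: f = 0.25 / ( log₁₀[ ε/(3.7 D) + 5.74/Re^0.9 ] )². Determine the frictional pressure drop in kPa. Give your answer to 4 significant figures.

A = πD²/4 = π(0.2028)²/4 = 0.0323 m²; mean velocity V = ṁ/(ρA) = 0.05654/(0.5776 · 0.0323) = 3.03 m/s.
Reynolds number Re = ρVD/μ = 0.5776 · 3.03 · 0.2028 / 1.06e-05 = 3.349e+04.
Re > 4000 → turbulent. Relative roughness ε/D = 0.00484/0.2028 = 0.0239. Swamee-Jain: f = 0.25/(log₁₀[0.0239/3.7 + 5.74/3.349e+04^0.9])² = 0.25/(log₁₀[0.00645 + 0.000486])² = 0.25/(-2.159)² = 0.05364.
Darcy-Weisbach: ΔP = f(L/D)(ρV²/2) = 0.05364·(93.24/0.2028)·(0.5776·3.03²/2) = 0.05364·459.8·2.652 = 65.41 Pa.
ΔP = 65.41 Pa = 0.06541 kPa.

ΔP ≈ 0.06541 kPa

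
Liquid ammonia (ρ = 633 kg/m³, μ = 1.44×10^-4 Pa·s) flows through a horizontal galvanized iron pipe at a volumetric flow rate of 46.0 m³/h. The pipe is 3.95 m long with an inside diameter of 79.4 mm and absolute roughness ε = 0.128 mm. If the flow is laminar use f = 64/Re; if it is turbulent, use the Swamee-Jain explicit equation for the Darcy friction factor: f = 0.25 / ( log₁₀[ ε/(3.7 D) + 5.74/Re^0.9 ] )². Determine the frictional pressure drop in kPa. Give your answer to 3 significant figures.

ΔP ≈ 2.35 kPa

Q = 46.0 m³/h = 46.0/3600 = 0.01278 m³/s.
Cross-sectional area A = πD²/4 = π(0.0794)²/4 = 0.004951 m²; mean velocity V = Q/A = 0.01278/0.004951 = 2.581 m/s.
Reynolds number Re = ρVD/μ = 633 · 2.581 · 0.0794 / 0.000144 = 9.007e+05.
Re > 4000 → turbulent. Relative roughness ε/D = 0.000128/0.0794 = 0.00161. Swamee-Jain: f = 0.25/(log₁₀[0.00161/3.7 + 5.74/9.007e+05^0.9])² = 0.25/(log₁₀[0.000436 + 2.51e-05])² = 0.25/(-3.336)² = 0.02246.
Darcy-Weisbach: ΔP = f(L/D)(ρV²/2) = 0.02246·(3.95/0.0794)·(633·2.581²/2) = 0.02246·49.75·2108 = 2355 Pa.
ΔP = 2355 Pa = 2.35 kPa.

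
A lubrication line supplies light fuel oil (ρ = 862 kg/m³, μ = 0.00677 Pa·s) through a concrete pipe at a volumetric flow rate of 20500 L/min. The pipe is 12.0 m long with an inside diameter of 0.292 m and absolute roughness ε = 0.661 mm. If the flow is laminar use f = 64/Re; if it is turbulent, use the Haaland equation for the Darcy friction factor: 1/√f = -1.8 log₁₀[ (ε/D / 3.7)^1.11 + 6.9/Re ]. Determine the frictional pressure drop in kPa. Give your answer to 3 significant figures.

Q = 20500 L/min = 20500/60000 = 0.3417 m³/s.
Cross-sectional area A = πD²/4 = π(0.292)²/4 = 0.06697 m²; mean velocity V = Q/A = 0.3417/0.06697 = 5.102 m/s.
Reynolds number Re = ρVD/μ = 862 · 5.102 · 0.292 / 0.00677 = 1.897e+05.
Re > 4000 → turbulent. Relative roughness ε/D = 0.000661/0.292 = 0.00226. Haaland: 1/√f = -1.8 log₁₀[(0.00226/3.7)^1.11 + 6.9/1.897e+05] = -1.8 log₁₀[0.000271 + 3.64e-05] = 6.322, so f = 0.02502.
Darcy-Weisbach: ΔP = f(L/D)(ρV²/2) = 0.02502·(12/0.292)·(862·5.102²/2) = 0.02502·41.1·1.122e+04 = 1.154e+04 Pa.
ΔP = 1.154e+04 Pa = 11.5 kPa.

ΔP ≈ 11.5 kPa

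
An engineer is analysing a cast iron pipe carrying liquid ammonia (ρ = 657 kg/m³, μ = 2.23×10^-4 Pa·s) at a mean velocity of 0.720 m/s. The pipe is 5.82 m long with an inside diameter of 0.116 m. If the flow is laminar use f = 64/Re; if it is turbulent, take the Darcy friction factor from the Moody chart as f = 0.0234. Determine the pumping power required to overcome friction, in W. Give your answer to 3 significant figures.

P ≈ 1.52 W

Reynolds number Re = ρVD/μ = 657 · 0.72 · 0.116 / 0.000223 = 2.461e+05.
Re > 4000 → turbulent; use the Moody-chart value f = 0.0234.
Darcy-Weisbach: ΔP = f(L/D)(ρV²/2) = 0.0234·(5.82/0.116)·(657·0.72²/2) = 0.0234·50.17·170.3 = 199.9 Pa.
Q = V·A = 0.72·0.01057 = 0.007609 m³/s.
Pumping power P = QΔP = 0.007609·199.9 = 1.521 W = 1.52 W.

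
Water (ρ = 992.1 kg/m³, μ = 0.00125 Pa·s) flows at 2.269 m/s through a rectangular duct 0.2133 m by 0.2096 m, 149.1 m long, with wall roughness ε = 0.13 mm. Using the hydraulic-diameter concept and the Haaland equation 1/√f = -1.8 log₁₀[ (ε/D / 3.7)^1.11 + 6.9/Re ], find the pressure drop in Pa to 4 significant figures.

ΔP ≈ 33280 Pa

Hydraulic diameter D_h = 4A/P = 4·(0.2133·0.2096)/(2·(0.2133+0.2096)) = 0.1788/0.8458 = 0.2114 m.
Re = ρVD_h/μ = 992.1·2.269·0.2114/0.00125 = 3.808e+05.
ε/D_h = 0.00013/0.2114 = 0.000615; Haaland gives 1/√f = -1.8 log₁₀[6.38e-05+1.81e-05] = 7.356, so f = 0.01848.
ΔP = f(L/D_h)(ρV²/2) = 0.01848·149.1/0.2114·2554 = 3.328e+04 Pa.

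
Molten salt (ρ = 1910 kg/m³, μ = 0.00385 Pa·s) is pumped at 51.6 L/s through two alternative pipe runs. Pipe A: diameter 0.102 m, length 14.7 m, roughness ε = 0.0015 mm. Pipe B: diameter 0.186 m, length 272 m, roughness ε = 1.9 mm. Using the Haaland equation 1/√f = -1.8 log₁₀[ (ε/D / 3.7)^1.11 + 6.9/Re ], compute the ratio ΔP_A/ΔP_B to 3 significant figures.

ΔP_A/ΔP_B ≈ 0.404

Pipe A: V = Q/A = 0.0516/0.008171 = 6.315 m/s; Re = 3.195e+05; ε/D = 1.47e-05; Haaland → f = 0.0143; ΔP_A = f(L/D)(ρV²/2) = 7.848e+04 Pa.
Pipe B: V = Q/A = 0.0516/0.02717 = 1.899 m/s; Re = 1.752e+05; ε/D = 0.0102; Haaland → f = 0.03857; ΔP_B = f(L/D)(ρV²/2) = 1.943e+05 Pa.
ΔP_A/ΔP_B = 7.848e+04/1.943e+05 = 0.404.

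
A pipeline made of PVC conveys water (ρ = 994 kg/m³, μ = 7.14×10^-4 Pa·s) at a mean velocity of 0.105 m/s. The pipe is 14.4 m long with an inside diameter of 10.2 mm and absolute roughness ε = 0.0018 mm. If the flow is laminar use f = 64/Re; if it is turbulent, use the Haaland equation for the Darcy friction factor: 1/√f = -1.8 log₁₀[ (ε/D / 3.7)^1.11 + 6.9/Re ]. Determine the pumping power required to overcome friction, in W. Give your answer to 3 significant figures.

P ≈ 0.00285 W

Reynolds number Re = ρVD/μ = 994 · 0.105 · 0.0102 / 0.000714 = 1491.
Re < 2300 → laminar flow, so f = 64/Re = 64/1491 = 0.04292 (the turbulent correlation is not needed).
Darcy-Weisbach: ΔP = f(L/D)(ρV²/2) = 0.04292·(14.4/0.0102)·(994·0.105²/2) = 0.04292·1412·5.479 = 332 Pa.
Q = V·A = 0.105·8.171e-05 = 8.58e-06 m³/s.
Pumping power P = QΔP = 8.58e-06·332 = 0.002849 W = 0.00285 W.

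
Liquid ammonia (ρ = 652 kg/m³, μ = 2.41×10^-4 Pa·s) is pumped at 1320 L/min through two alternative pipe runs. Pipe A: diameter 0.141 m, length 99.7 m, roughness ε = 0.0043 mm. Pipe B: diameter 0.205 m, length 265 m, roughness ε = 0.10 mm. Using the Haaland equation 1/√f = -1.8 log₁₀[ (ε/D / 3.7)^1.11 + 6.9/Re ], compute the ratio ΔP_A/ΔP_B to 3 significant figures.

ΔP_A/ΔP_B ≈ 1.83

Pipe A: V = Q/A = 0.022/0.01561 = 1.409 m/s; Re = 5.375e+05; ε/D = 3.05e-05; Haaland → f = 0.01328; ΔP_A = f(L/D)(ρV²/2) = 6077 Pa.
Pipe B: V = Q/A = 0.022/0.03301 = 0.6665 m/s; Re = 3.697e+05; ε/D = 0.000488; Haaland → f = 0.01777; ΔP_B = f(L/D)(ρV²/2) = 3327 Pa.
ΔP_A/ΔP_B = 6077/3327 = 1.83.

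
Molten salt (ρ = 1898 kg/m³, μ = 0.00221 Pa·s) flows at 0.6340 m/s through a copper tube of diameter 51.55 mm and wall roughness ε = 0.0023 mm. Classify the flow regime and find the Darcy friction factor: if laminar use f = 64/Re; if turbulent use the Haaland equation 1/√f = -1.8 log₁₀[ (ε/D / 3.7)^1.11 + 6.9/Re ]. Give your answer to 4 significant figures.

Re = ρVD/μ = 1898·0.634·0.05155/0.00221 = 2.807e+04.
Re > 4000 → turbulent. ε/D = 2.3e-06/0.05155 = 4.46e-05; Haaland: 1/√f = -1.8 log₁₀[3.47e-06 + 0.000246] = 6.486, so f = 0.02377.

f ≈ 0.02377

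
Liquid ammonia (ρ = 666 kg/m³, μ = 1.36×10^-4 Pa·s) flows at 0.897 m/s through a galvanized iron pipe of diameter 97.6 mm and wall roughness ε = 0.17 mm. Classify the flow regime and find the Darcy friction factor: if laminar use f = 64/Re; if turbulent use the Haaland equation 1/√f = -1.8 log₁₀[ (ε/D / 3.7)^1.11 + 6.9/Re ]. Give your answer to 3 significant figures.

Re = ρVD/μ = 666·0.897·0.0976/0.000136 = 4.287e+05.
Re > 4000 → turbulent. ε/D = 0.00017/0.0976 = 0.00174; Haaland: 1/√f = -1.8 log₁₀[0.000203 + 1.61e-05] = 6.588, so f = 0.02304.

f ≈ 0.0230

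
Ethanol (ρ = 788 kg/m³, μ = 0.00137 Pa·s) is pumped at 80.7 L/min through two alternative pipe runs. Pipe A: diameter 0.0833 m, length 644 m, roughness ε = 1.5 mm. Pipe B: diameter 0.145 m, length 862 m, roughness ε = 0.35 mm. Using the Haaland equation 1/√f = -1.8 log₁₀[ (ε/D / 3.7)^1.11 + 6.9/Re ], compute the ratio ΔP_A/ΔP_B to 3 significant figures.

Pipe A: V = Q/A = 0.001345/0.00545 = 0.2468 m/s; Re = 1.182e+04; ε/D = 0.018; Haaland → f = 0.05008; ΔP_A = f(L/D)(ρV²/2) = 9292 Pa.
Pipe B: V = Q/A = 0.001345/0.01651 = 0.08145 m/s; Re = 6793; ε/D = 0.00241; Haaland → f = 0.03711; ΔP_B = f(L/D)(ρV²/2) = 576.7 Pa.
ΔP_A/ΔP_B = 9292/576.7 = 16.1.

ΔP_A/ΔP_B ≈ 16.1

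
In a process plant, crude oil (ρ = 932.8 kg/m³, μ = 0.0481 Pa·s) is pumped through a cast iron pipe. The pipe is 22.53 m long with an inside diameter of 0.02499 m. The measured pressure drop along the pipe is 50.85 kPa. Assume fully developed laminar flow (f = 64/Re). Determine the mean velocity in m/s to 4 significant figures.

V ≈ 0.9157 m/s

For laminar flow, f = 64/Re with Re = ρVD/μ, so Darcy-Weisbach reduces to ΔP = 32μLV/D². Solving for V: V = ΔP·D²/(32μL) = 5.085e+04·(0.02499)²/(32·0.0481·22.53) = 0.9157 m/s.
Check: Re = ρVD/μ = 932.8·0.9157·0.02499/0.0481 = 443.8 < 2300, so the laminar assumption holds.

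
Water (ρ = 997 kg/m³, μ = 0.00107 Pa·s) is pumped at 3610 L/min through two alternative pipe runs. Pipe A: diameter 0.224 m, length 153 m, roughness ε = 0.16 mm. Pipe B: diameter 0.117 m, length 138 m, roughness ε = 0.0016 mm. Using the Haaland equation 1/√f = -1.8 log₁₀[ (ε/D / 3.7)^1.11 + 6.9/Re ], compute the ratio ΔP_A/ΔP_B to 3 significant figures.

Pipe A: V = Q/A = 0.06017/0.03941 = 1.527 m/s; Re = 3.187e+05; ε/D = 0.000714; Haaland → f = 0.01916; ΔP_A = f(L/D)(ρV²/2) = 1.521e+04 Pa.
Pipe B: V = Q/A = 0.06017/0.01075 = 5.596 m/s; Re = 6.101e+05; ε/D = 1.37e-05; Haaland → f = 0.01279; ΔP_B = f(L/D)(ρV²/2) = 2.355e+05 Pa.
ΔP_A/ΔP_B = 1.521e+04/2.355e+05 = 0.0646.

ΔP_A/ΔP_B ≈ 0.0646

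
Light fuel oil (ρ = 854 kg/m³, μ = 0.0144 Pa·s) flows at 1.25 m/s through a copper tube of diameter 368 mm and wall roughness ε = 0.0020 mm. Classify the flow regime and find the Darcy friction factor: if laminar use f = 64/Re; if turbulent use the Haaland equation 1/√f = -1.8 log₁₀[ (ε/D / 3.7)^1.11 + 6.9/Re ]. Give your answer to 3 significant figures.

Re = ρVD/μ = 854·1.25·0.368/0.0144 = 2.728e+04.
Re > 4000 → turbulent. ε/D = 2e-06/0.368 = 5.43e-06; Haaland: 1/√f = -1.8 log₁₀[3.35e-07 + 0.000253] = 6.474, so f = 0.02386.

f ≈ 0.0239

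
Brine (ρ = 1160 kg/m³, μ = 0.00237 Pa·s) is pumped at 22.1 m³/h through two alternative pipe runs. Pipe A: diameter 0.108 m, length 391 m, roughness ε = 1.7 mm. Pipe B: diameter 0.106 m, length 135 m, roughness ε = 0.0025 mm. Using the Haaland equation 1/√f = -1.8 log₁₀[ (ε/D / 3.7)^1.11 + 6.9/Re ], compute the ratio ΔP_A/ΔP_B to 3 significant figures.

ΔP_A/ΔP_B ≈ 5.40

Pipe A: V = Q/A = 0.006139/0.009161 = 0.6701 m/s; Re = 3.542e+04; ε/D = 0.0157; Haaland → f = 0.04576; ΔP_A = f(L/D)(ρV²/2) = 4.315e+04 Pa.
Pipe B: V = Q/A = 0.006139/0.008825 = 0.6956 m/s; Re = 3.609e+04; ε/D = 2.36e-05; Haaland → f = 0.02237; ΔP_B = f(L/D)(ρV²/2) = 7995 Pa.
ΔP_A/ΔP_B = 4.315e+04/7995 = 5.40.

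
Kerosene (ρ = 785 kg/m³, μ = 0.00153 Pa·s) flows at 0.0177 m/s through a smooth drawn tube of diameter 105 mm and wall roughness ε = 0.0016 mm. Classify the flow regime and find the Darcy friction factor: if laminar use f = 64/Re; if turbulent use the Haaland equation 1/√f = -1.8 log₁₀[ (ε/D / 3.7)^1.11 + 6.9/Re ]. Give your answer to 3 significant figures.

Re = ρVD/μ = 785·0.0177·0.105/0.00153 = 953.5.
Re < 2300 → laminar, so f = 64/Re = 0.06712 (roughness is irrelevant in laminar flow).

f ≈ 0.0671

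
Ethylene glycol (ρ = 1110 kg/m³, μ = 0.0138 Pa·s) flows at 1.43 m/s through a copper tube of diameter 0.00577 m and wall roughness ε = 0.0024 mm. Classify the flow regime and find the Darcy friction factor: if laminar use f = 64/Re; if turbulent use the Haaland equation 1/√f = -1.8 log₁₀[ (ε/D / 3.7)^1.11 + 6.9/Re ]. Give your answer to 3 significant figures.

Re = ρVD/μ = 1110·1.43·0.00577/0.0138 = 663.7.
Re < 2300 → laminar, so f = 64/Re = 0.09643 (roughness is irrelevant in laminar flow).

f ≈ 0.0964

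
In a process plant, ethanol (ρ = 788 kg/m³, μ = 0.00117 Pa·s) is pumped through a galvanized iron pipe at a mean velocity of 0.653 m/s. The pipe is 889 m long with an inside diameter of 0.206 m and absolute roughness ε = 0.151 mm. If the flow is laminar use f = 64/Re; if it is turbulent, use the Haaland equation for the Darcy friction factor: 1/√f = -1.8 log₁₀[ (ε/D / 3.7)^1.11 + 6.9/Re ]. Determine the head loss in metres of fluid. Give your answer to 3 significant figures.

h_f ≈ 1.99 m

Reynolds number Re = ρVD/μ = 788 · 0.653 · 0.206 / 0.00117 = 9.06e+04.
Re > 4000 → turbulent. Relative roughness ε/D = 0.000151/0.206 = 0.000733. Haaland: 1/√f = -1.8 log₁₀[(0.000733/3.7)^1.11 + 6.9/9.06e+04] = -1.8 log₁₀[7.75e-05 + 7.62e-05] = 6.864, so f = 0.02123.
Darcy-Weisbach: ΔP = f(L/D)(ρV²/2) = 0.02123·(889/0.206)·(788·0.653²/2) = 0.02123·4316·168 = 1.539e+04 Pa.
Head loss h_f = ΔP/(ρg) = 1.539e+04/(788·9.81) = 1.99 m.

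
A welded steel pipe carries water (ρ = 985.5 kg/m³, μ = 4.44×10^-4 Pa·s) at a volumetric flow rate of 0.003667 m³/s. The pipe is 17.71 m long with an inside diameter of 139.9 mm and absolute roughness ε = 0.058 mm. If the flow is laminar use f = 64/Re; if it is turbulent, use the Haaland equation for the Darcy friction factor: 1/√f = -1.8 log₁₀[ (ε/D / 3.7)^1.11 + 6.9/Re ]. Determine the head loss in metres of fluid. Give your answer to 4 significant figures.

h_f ≈ 0.007560 m

Cross-sectional area A = πD²/4 = π(0.1399)²/4 = 0.01537 m²; mean velocity V = Q/A = 0.003667/0.01537 = 0.2386 m/s.
Reynolds number Re = ρVD/μ = 985.5 · 0.2386 · 0.1399 / 0.000444 = 7.408e+04.
Re > 4000 → turbulent. Relative roughness ε/D = 5.8e-05/0.1399 = 0.000415. Haaland: 1/√f = -1.8 log₁₀[(0.000415/3.7)^1.11 + 6.9/7.408e+04] = -1.8 log₁₀[4.12e-05 + 9.31e-05] = 6.969, so f = 0.02059.
Darcy-Weisbach: ΔP = f(L/D)(ρV²/2) = 0.02059·(17.71/0.1399)·(985.5·0.2386²/2) = 0.02059·126.6·28.04 = 73.09 Pa.
Head loss h_f = ΔP/(ρg) = 73.09/(985.5·9.81) = 0.007560 m.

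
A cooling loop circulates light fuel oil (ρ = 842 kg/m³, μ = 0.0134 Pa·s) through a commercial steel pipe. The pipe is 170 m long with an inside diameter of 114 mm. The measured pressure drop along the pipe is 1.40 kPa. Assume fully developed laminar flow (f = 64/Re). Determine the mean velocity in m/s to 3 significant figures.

For laminar flow, f = 64/Re with Re = ρVD/μ, so Darcy-Weisbach reduces to ΔP = 32μLV/D². Solving for V: V = ΔP·D²/(32μL) = 1400·(0.114)²/(32·0.0134·170) = 0.2496 m/s.
Check: Re = ρVD/μ = 842·0.2496·0.114/0.0134 = 1788 < 2300, so the laminar assumption holds.

V ≈ 0.250 m/s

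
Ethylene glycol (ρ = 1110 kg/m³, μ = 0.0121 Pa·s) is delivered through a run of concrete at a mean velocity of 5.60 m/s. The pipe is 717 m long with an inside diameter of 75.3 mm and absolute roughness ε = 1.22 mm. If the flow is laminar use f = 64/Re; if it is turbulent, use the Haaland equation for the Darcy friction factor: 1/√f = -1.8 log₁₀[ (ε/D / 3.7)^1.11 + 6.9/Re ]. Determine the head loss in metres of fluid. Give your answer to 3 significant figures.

Reynolds number Re = ρVD/μ = 1110 · 5.6 · 0.0753 / 0.0121 = 3.868e+04.
Re > 4000 → turbulent. Relative roughness ε/D = 0.00122/0.0753 = 0.0162. Haaland: 1/√f = -1.8 log₁₀[(0.0162/3.7)^1.11 + 6.9/3.868e+04] = -1.8 log₁₀[0.00241 + 0.000178] = 4.657, so f = 0.04611.
Darcy-Weisbach: ΔP = f(L/D)(ρV²/2) = 0.04611·(717/0.0753)·(1110·5.6²/2) = 0.04611·9522·1.74e+04 = 7.642e+06 Pa.
Head loss h_f = ΔP/(ρg) = 7.642e+06/(1110·9.81) = 702 m.

h_f ≈ 702 m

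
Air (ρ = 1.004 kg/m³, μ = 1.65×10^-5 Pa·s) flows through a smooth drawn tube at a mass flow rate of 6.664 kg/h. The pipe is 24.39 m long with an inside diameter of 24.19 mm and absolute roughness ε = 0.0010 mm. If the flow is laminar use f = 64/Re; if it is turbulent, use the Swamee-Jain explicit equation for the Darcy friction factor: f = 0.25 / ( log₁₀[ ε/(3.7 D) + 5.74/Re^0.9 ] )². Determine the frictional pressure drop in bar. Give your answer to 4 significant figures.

ṁ = 6.664 kg/h = 6.664/3600 = 0.001851 kg/s.
A = πD²/4 = π(0.02419)²/4 = 0.0004596 m²; mean velocity V = ṁ/(ρA) = 0.001851/(1.004 · 0.0004596) = 4.012 m/s.
Reynolds number Re = ρVD/μ = 1.004 · 4.012 · 0.02419 / 1.65e-05 = 5905.
Re > 4000 → turbulent. Relative roughness ε/D = 1e-06/0.02419 = 4.13e-05. Swamee-Jain: f = 0.25/(log₁₀[4.13e-05/3.7 + 5.74/5905^0.9])² = 0.25/(log₁₀[1.12e-05 + 0.00232])² = 0.25/(-2.633)² = 0.03606.
Darcy-Weisbach: ΔP = f(L/D)(ρV²/2) = 0.03606·(24.39/0.02419)·(1.004·4.012²/2) = 0.03606·1008·8.079 = 293.7 Pa.
ΔP = 293.7 Pa = 0.002937 bar.

ΔP ≈ 0.002937 bar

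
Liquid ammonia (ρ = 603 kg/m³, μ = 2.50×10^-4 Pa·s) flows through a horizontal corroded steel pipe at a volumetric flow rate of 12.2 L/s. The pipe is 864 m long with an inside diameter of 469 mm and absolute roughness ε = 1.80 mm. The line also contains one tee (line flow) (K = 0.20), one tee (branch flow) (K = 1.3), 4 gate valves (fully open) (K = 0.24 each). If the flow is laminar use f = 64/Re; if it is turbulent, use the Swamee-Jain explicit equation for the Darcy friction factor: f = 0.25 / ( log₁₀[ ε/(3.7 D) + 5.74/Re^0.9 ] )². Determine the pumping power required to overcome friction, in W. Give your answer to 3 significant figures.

Q = 12.2 L/s = 12.2/1000 = 0.0122 m³/s.
Cross-sectional area A = πD²/4 = π(0.469)²/4 = 0.1728 m²; mean velocity V = Q/A = 0.0122/0.1728 = 0.07062 m/s.
Reynolds number Re = ρVD/μ = 603 · 0.07062 · 0.469 / 0.00025 = 7.989e+04.
Re > 4000 → turbulent. Relative roughness ε/D = 0.0018/0.469 = 0.00384. Swamee-Jain: f = 0.25/(log₁₀[0.00384/3.7 + 5.74/7.989e+04^0.9])² = 0.25/(log₁₀[0.00104 + 0.000222])² = 0.25/(-2.9)² = 0.02973.
Total minor-loss coefficient ΣK = 1·0.2 + 1·1.3 + 4·0.24 = 2.46.
ΔP = [f·L/D + ΣK]·(ρV²/2) = [0.02973·864/0.469 + 2.46]·(603·0.07062²/2) = [54.77 + 2.46]·1.504 = 86.05 Pa.
Pumping power P = QΔP = 0.0122·86.05 = 1.050 W = 1.05 W.

P ≈ 1.05 W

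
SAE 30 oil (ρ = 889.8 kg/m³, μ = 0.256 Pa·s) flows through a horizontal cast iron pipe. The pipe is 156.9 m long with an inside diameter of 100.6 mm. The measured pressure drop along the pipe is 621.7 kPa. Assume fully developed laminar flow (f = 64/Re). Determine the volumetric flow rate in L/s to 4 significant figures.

Q ≈ 38.91 L/s

For laminar flow, f = 64/Re with Re = ρVD/μ, so Darcy-Weisbach reduces to ΔP = 32μLV/D². Solving for V: V = ΔP·D²/(32μL) = 6.217e+05·(0.1006)²/(32·0.256·156.9) = 4.895 m/s.
Check: Re = ρVD/μ = 889.8·4.895·0.1006/0.256 = 1712 < 2300, so the laminar assumption holds.
Q = V·A = 4.895·(π/4·0.1006²) = 0.03891 m³/s = 38.91 L/s.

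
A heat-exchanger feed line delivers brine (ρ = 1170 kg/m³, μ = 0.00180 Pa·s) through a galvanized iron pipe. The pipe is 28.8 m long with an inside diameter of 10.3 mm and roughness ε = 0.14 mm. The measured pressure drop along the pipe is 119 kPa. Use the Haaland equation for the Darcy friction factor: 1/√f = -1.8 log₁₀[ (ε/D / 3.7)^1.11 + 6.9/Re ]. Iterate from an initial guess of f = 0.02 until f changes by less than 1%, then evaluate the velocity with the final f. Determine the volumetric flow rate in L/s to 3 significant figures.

Rearranging Darcy-Weisbach: V = √(2·ΔP·D/(f·L·ρ)). With ε/D = 0.00014/0.0103 = 0.0136, iterate starting from f = 0.02:
  f = 0.02 → V = √(2·1.19e+05·0.0103/(0.02·28.8·1170)) = 1.907 m/s; Re = ρVD/μ = 1.277e+04; f → 0.04572
  f = 0.04572 → V = 1.261 m/s; Re = 8445; f → 0.04736
  f = 0.04736 → V = 1.239 m/s; Re = 8298; f → 0.04744
Converged (Δf/f < 1%). With the final f = 0.04744: V = √(2·1.19e+05·0.0103/(0.04744·28.8·1170)) = 1.238 m/s.
Q = V·A = 1.238·(π/4·0.0103²) = 0.0001032 m³/s = 0.103 L/s.

Q ≈ 0.103 L/s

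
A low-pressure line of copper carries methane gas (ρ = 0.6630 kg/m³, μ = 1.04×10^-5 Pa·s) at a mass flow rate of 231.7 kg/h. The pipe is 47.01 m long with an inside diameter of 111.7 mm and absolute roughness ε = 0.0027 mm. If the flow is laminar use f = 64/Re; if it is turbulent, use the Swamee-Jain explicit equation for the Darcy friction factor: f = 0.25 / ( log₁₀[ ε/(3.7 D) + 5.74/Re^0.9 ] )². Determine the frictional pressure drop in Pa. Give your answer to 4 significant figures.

ΔP ≈ 265.1 Pa

ṁ = 231.7 kg/h = 231.7/3600 = 0.06436 kg/s.
A = πD²/4 = π(0.1117)²/4 = 0.009799 m²; mean velocity V = ṁ/(ρA) = 0.06436/(0.663 · 0.009799) = 9.906 m/s.
Reynolds number Re = ρVD/μ = 0.663 · 9.906 · 0.1117 / 1.04e-05 = 7.054e+04.
Re > 4000 → turbulent. Relative roughness ε/D = 2.7e-06/0.1117 = 2.42e-05. Swamee-Jain: f = 0.25/(log₁₀[2.42e-05/3.7 + 5.74/7.054e+04^0.9])² = 0.25/(log₁₀[6.53e-06 + 0.000248])² = 0.25/(-3.593)² = 0.01936.
Darcy-Weisbach: ΔP = f(L/D)(ρV²/2) = 0.01936·(47.01/0.1117)·(0.663·9.906²/2) = 0.01936·420.9·32.53 = 265.1 Pa.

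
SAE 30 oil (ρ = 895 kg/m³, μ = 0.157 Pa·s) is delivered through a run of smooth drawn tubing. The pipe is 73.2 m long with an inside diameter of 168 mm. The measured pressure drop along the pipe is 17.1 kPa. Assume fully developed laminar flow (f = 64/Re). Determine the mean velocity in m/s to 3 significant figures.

V ≈ 1.31 m/s

For laminar flow, f = 64/Re with Re = ρVD/μ, so Darcy-Weisbach reduces to ΔP = 32μLV/D². Solving for V: V = ΔP·D²/(32μL) = 1.71e+04·(0.168)²/(32·0.157·73.2) = 1.312 m/s.
Check: Re = ρVD/μ = 895·1.312·0.168/0.157 = 1257 < 2300, so the laminar assumption holds.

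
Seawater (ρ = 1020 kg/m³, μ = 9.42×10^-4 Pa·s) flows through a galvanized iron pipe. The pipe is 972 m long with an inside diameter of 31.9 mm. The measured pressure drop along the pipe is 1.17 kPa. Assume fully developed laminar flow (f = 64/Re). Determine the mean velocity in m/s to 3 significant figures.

For laminar flow, f = 64/Re with Re = ρVD/μ, so Darcy-Weisbach reduces to ΔP = 32μLV/D². Solving for V: V = ΔP·D²/(32μL) = 1170·(0.0319)²/(32·0.000942·972) = 0.04063 m/s.
Check: Re = ρVD/μ = 1020·0.04063·0.0319/0.000942 = 1404 < 2300, so the laminar assumption holds.

V ≈ 0.0406 m/s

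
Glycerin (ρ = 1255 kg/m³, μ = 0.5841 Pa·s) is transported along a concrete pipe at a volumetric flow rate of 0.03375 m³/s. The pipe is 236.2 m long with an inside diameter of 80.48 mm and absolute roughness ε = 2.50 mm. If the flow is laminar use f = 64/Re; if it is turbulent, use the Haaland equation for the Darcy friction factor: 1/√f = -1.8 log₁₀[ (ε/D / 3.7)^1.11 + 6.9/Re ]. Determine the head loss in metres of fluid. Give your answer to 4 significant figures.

Cross-sectional area A = πD²/4 = π(0.08048)²/4 = 0.005087 m²; mean velocity V = Q/A = 0.03375/0.005087 = 6.634 m/s.
Reynolds number Re = ρVD/μ = 1255 · 6.634 · 0.08048 / 0.584 = 1147.
Re < 2300 → laminar flow, so f = 64/Re = 64/1147 = 0.05579 (the turbulent correlation is not needed).
Darcy-Weisbach: ΔP = f(L/D)(ρV²/2) = 0.05579·(236.2/0.08048)·(1255·6.634²/2) = 0.05579·2935·2.762e+04 = 4.522e+06 Pa.
Head loss h_f = ΔP/(ρg) = 4.522e+06/(1255·9.81) = 367.3 m.

h_f ≈ 367.3 m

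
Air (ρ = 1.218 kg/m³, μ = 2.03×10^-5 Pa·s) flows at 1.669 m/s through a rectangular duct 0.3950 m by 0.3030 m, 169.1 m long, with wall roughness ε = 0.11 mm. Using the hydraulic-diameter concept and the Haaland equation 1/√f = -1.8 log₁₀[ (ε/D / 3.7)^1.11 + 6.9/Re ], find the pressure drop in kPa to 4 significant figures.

ΔP ≈ 0.01954 kPa

Hydraulic diameter D_h = 4A/P = 4·(0.395·0.303)/(2·(0.395+0.303)) = 0.4787/1.396 = 0.3429 m.
Re = ρVD_h/μ = 1.218·1.669·0.3429/2.03e-05 = 3.434e+04.
ε/D_h = 0.00011/0.3429 = 0.000321; Haaland gives 1/√f = -1.8 log₁₀[3.1e-05+0.000201] = 6.542, so f = 0.02336.
ΔP = f(L/D_h)(ρV²/2) = 0.02336·169.1/0.3429·1.696 = 19.54 Pa.
ΔP = 0.01954 kPa.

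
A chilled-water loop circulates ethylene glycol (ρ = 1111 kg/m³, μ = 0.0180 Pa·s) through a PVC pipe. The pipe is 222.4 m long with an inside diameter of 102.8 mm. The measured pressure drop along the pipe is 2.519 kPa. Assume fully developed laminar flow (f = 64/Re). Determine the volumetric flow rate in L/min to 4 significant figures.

For laminar flow, f = 64/Re with Re = ρVD/μ, so Darcy-Weisbach reduces to ΔP = 32μLV/D². Solving for V: V = ΔP·D²/(32μL) = 2519·(0.1028)²/(32·0.018·222.4) = 0.2078 m/s.
Check: Re = ρVD/μ = 1111·0.2078·0.1028/0.018 = 1319 < 2300, so the laminar assumption holds.
Q = V·A = 0.2078·(π/4·0.1028²) = 0.001725 m³/s = 103.5 L/min.

Q ≈ 103.5 L/min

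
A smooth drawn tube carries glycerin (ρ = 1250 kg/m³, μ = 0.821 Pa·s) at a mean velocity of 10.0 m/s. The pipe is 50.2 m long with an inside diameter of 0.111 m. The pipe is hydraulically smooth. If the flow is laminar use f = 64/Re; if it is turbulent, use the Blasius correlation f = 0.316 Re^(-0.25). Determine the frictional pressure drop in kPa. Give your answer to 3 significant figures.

ΔP ≈ 1070 kPa

Reynolds number Re = ρVD/μ = 1250 · 10 · 0.111 / 0.821 = 1690.
Re < 2300 → laminar flow, so f = 64/Re = 64/1690 = 0.03787 (the turbulent correlation is not needed).
Darcy-Weisbach: ΔP = f(L/D)(ρV²/2) = 0.03787·(50.2/0.111)·(1250·10²/2) = 0.03787·452.3·6.25e+04 = 1.07e+06 Pa.
ΔP = 1.07e+06 Pa = 1070 kPa.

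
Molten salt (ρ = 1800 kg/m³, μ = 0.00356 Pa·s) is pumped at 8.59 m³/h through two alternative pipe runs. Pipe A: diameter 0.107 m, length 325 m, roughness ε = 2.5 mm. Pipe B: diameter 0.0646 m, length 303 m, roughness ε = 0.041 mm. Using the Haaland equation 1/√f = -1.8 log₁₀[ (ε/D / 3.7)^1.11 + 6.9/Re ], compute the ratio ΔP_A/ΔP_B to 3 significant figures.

ΔP_A/ΔP_B ≈ 0.179

Pipe A: V = Q/A = 0.002386/0.008992 = 0.2654 m/s; Re = 1.436e+04; ε/D = 0.0234; Haaland → f = 0.05415; ΔP_A = f(L/D)(ρV²/2) = 1.042e+04 Pa.
Pipe B: V = Q/A = 0.002386/0.003278 = 0.728 m/s; Re = 2.378e+04; ε/D = 0.000635; Haaland → f = 0.02596; ΔP_B = f(L/D)(ρV²/2) = 5.807e+04 Pa.
ΔP_A/ΔP_B = 1.042e+04/5.807e+04 = 0.179.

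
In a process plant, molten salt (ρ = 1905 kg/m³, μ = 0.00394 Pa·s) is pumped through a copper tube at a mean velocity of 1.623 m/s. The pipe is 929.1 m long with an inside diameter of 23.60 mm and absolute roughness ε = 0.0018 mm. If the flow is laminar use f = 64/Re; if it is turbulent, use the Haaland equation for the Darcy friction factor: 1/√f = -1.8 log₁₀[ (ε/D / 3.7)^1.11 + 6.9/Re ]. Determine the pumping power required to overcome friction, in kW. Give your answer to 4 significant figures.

P ≈ 1.849 kW

Reynolds number Re = ρVD/μ = 1905 · 1.623 · 0.0236 / 0.00394 = 1.852e+04.
Re > 4000 → turbulent. Relative roughness ε/D = 1.8e-06/0.0236 = 7.63e-05. Haaland: 1/√f = -1.8 log₁₀[(7.63e-05/3.7)^1.11 + 6.9/1.852e+04] = -1.8 log₁₀[6.29e-06 + 0.000373] = 6.159, so f = 0.02636.
Darcy-Weisbach: ΔP = f(L/D)(ρV²/2) = 0.02636·(929.1/0.0236)·(1905·1.623²/2) = 0.02636·3.937e+04·2509 = 2.604e+06 Pa.
Q = V·A = 1.623·0.0004374 = 0.00071 m³/s.
Pumping power P = QΔP = 0.00071·2.604e+06 = 1848.9 W = 1.849 kW.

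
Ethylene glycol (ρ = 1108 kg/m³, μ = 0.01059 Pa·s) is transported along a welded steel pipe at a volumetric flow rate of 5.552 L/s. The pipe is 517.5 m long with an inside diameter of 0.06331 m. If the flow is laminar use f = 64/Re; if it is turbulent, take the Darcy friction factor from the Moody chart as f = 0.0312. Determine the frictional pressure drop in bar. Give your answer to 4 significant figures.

ΔP ≈ 4.395 bar

Q = 5.552 L/s = 5.552/1000 = 0.005552 m³/s.
Cross-sectional area A = πD²/4 = π(0.06331)²/4 = 0.003148 m²; mean velocity V = Q/A = 0.005552/0.003148 = 1.764 m/s.
Reynolds number Re = ρVD/μ = 1108 · 1.764 · 0.06331 / 0.0106 = 1.168e+04.
Re > 4000 → turbulent; use the Moody-chart value f = 0.0312.
Darcy-Weisbach: ΔP = f(L/D)(ρV²/2) = 0.0312·(517.5/0.06331)·(1108·1.764²/2) = 0.0312·8174·1723 = 4.395e+05 Pa.
ΔP = 4.395e+05 Pa = 4.395 bar.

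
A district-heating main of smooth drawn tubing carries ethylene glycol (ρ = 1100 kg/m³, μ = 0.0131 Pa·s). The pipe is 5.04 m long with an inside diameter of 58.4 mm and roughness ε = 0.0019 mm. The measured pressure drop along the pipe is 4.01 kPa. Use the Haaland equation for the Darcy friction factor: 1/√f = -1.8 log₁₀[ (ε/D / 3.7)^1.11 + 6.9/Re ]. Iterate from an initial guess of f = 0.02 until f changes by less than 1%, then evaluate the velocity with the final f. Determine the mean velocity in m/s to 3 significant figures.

Rearranging Darcy-Weisbach: V = √(2·ΔP·D/(f·L·ρ)). With ε/D = 1.9e-06/0.0584 = 3.25e-05, iterate starting from f = 0.02:
  f = 0.02 → V = √(2·4010·0.0584/(0.02·5.04·1100)) = 2.055 m/s; Re = ρVD/μ = 1.008e+04; f → 0.03085
  f = 0.03085 → V = 1.655 m/s; Re = 8115; f → 0.03276
  f = 0.03276 → V = 1.606 m/s; Re = 7874; f → 0.03304
Converged (Δf/f < 1%). With the final f = 0.03304: V = √(2·4010·0.0584/(0.03304·5.04·1100)) = 1.599 m/s.

V ≈ 1.60 m/s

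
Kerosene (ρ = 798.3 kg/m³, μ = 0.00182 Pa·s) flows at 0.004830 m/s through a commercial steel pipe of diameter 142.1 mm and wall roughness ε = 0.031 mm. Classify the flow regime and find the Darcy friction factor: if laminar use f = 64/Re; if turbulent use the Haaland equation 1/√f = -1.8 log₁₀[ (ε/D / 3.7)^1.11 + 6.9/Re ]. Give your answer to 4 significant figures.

Re = ρVD/μ = 798.3·0.00483·0.1421/0.00182 = 301.
Re < 2300 → laminar, so f = 64/Re = 0.2126 (roughness is irrelevant in laminar flow).

f ≈ 0.2126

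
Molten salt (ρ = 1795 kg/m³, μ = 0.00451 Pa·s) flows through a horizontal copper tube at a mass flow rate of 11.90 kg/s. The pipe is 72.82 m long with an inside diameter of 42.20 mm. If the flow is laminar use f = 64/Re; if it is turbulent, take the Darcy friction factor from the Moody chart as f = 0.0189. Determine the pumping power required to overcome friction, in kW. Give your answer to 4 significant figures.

P ≈ 4.360 kW

A = πD²/4 = π(0.0422)²/4 = 0.001399 m²; mean velocity V = ṁ/(ρA) = 11.9/(1795 · 0.001399) = 4.74 m/s.
Reynolds number Re = ρVD/μ = 1795 · 4.74 · 0.0422 / 0.00451 = 7.961e+04.
Re > 4000 → turbulent; use the Moody-chart value f = 0.0189.
Darcy-Weisbach: ΔP = f(L/D)(ρV²/2) = 0.0189·(72.82/0.0422)·(1795·4.74²/2) = 0.0189·1726·2.016e+04 = 6.576e+05 Pa.
Q = ṁ/ρ = 11.9/1795 = 0.00663 m³/s.
Pumping power P = QΔP = 0.00663·6.576e+05 = 4359.7 W = 4.360 kW.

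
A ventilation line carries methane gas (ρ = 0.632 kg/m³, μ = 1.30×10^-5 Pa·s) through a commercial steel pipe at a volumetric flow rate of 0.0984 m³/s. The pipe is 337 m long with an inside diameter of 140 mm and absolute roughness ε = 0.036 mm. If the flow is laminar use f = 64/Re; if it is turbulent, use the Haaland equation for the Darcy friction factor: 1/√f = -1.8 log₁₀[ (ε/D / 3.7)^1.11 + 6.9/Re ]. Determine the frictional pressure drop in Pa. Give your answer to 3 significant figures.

ΔP ≈ 687 Pa

Cross-sectional area A = πD²/4 = π(0.14)²/4 = 0.01539 m²; mean velocity V = Q/A = 0.0984/0.01539 = 6.392 m/s.
Reynolds number Re = ρVD/μ = 0.632 · 6.392 · 0.14 / 1.3e-05 = 4.351e+04.
Re > 4000 → turbulent. Relative roughness ε/D = 3.6e-05/0.14 = 0.000257. Haaland: 1/√f = -1.8 log₁₀[(0.000257/3.7)^1.11 + 6.9/4.351e+04] = -1.8 log₁₀[2.42e-05 + 0.000159] = 6.728, so f = 0.02209.
Darcy-Weisbach: ΔP = f(L/D)(ρV²/2) = 0.02209·(337/0.14)·(0.632·6.392²/2) = 0.02209·2407·12.91 = 686.6 Pa.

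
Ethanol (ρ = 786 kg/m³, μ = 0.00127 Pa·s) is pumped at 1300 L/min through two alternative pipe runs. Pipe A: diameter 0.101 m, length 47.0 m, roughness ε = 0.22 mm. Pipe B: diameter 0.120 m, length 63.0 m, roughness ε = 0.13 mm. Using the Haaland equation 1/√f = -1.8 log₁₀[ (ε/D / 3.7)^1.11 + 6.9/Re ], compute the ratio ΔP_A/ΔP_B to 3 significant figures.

ΔP_A/ΔP_B ≈ 2.03

Pipe A: V = Q/A = 0.02167/0.008012 = 2.704 m/s; Re = 1.69e+05; ε/D = 0.00218; Haaland → f = 0.02488; ΔP_A = f(L/D)(ρV²/2) = 3.328e+04 Pa.
Pipe B: V = Q/A = 0.02167/0.01131 = 1.916 m/s; Re = 1.423e+05; ε/D = 0.00108; Haaland → f = 0.02167; ΔP_B = f(L/D)(ρV²/2) = 1.641e+04 Pa.
ΔP_A/ΔP_B = 3.328e+04/1.641e+04 = 2.03.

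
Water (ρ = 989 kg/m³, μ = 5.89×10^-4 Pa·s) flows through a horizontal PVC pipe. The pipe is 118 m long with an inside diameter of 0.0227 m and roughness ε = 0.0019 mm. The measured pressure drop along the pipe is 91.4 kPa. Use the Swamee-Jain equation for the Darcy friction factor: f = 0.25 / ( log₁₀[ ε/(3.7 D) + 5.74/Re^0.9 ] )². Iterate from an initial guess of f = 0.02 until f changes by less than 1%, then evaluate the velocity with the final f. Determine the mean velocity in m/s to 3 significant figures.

Rearranging Darcy-Weisbach: V = √(2·ΔP·D/(f·L·ρ)). With ε/D = 1.9e-06/0.0227 = 8.37e-05, iterate starting from f = 0.02:
  f = 0.02 → V = √(2·9.14e+04·0.0227/(0.02·118·989)) = 1.333 m/s; Re = ρVD/μ = 5.082e+04; f → 0.02103
  f = 0.02103 → V = 1.3 m/s; Re = 4.956e+04; f → 0.02114
Converged (Δf/f < 1%). With the final f = 0.02114: V = √(2·9.14e+04·0.0227/(0.02114·118·989)) = 1.297 m/s.

V ≈ 1.30 m/s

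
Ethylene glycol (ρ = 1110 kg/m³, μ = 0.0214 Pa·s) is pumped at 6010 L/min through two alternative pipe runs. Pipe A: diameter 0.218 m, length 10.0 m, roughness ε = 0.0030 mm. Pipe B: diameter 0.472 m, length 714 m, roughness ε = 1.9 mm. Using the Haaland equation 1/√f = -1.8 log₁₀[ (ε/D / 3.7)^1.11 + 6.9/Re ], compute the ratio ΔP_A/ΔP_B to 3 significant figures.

ΔP_A/ΔP_B ≈ 0.452

Pipe A: V = Q/A = 0.1002/0.03733 = 2.684 m/s; Re = 3.034e+04; ε/D = 1.38e-05; Haaland → f = 0.02328; ΔP_A = f(L/D)(ρV²/2) = 4268 Pa.
Pipe B: V = Q/A = 0.1002/0.175 = 0.5725 m/s; Re = 1.402e+04; ε/D = 0.00403; Haaland → f = 0.03435; ΔP_B = f(L/D)(ρV²/2) = 9452 Pa.
ΔP_A/ΔP_B = 4268/9452 = 0.452.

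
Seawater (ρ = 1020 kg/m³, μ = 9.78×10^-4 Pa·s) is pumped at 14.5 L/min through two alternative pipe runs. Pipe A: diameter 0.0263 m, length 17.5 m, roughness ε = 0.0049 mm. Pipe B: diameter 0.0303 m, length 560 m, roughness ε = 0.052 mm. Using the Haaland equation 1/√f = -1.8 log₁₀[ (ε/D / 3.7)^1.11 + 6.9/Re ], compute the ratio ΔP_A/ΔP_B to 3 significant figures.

ΔP_A/ΔP_B ≈ 0.0571

Pipe A: V = Q/A = 0.0002417/0.0005433 = 0.4449 m/s; Re = 1.22e+04; ε/D = 0.000186; Haaland → f = 0.0295; ΔP_A = f(L/D)(ρV²/2) = 1981 Pa.
Pipe B: V = Q/A = 0.0002417/0.0007211 = 0.3352 m/s; Re = 1.059e+04; ε/D = 0.00172; Haaland → f = 0.03274; ΔP_B = f(L/D)(ρV²/2) = 3.467e+04 Pa.
ΔP_A/ΔP_B = 1981/3.467e+04 = 0.0571.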